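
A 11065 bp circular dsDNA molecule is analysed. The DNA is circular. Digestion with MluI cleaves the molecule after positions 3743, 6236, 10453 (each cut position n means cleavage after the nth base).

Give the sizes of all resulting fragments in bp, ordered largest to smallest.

Circular molecule, 3 cuts → 3 fragments:
  6236 − 3743 = 2493 bp
  10453 − 6236 = 4217 bp
  wrap: 11065 − 10453 + 3743 = 4355 bp
Sorted largest to smallest: 4355, 4217, 2493 bp.

4355, 4217, 2493 bp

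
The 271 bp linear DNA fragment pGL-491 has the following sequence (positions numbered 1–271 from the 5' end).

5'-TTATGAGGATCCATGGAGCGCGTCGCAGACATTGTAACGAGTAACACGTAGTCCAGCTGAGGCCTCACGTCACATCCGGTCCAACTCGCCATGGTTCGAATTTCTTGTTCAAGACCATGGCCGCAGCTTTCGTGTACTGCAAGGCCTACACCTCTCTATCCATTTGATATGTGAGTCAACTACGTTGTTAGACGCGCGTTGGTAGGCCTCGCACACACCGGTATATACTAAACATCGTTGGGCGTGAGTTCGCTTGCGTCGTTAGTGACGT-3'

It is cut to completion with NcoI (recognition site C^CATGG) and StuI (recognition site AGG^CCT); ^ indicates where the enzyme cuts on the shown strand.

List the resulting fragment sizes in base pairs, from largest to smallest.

NcoI sites (CCATGG) start at positions 11, 89, 115.
NcoI cuts after the first base of each site, so after positions 11, 89, 115.
StuI sites (AGGCCT) start at positions 60, 142, 204.
StuI cuts after base 3 of each site, so after positions 62, 144, 206.
Combined cut positions: 11, 62, 89, 115, 144, 206.
Linear molecule, 6 cuts → 7 fragments:
  1–11 → 11 bp
  12–62 → 51 bp
  63–89 → 27 bp
  90–115 → 26 bp
  116–144 → 29 bp
  145–206 → 62 bp
  207–271 → 65 bp
Sorted largest to smallest: 65, 62, 51, 29, 27, 26, 11 bp.

65, 62, 51, 29, 27, 26, 11 bp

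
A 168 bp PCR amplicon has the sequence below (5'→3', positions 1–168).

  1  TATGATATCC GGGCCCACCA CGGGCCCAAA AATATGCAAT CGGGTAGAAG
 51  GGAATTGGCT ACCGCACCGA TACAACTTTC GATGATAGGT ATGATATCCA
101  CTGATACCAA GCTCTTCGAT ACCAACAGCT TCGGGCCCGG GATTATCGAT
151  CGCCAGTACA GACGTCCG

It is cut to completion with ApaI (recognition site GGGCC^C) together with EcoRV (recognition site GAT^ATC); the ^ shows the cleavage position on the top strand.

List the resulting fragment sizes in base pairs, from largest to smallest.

69, 42, 31, 11, 9, 6 bp

ApaI sites (GGGCCC) start at positions 11, 22, 133.
ApaI cuts after base 5 of each site (before the last base), so after positions 15, 26, 137.
EcoRV sites (GATATC) start at positions 4, 93.
EcoRV cuts after base 3 of each site, so after positions 6, 95.
Combined cut positions: 6, 15, 26, 95, 137.
Linear molecule, 5 cuts → 6 fragments:
  1–6 → 6 bp
  7–15 → 9 bp
  16–26 → 11 bp
  27–95 → 69 bp
  96–137 → 42 bp
  138–168 → 31 bp
Sorted largest to smallest: 69, 42, 31, 11, 9, 6 bp.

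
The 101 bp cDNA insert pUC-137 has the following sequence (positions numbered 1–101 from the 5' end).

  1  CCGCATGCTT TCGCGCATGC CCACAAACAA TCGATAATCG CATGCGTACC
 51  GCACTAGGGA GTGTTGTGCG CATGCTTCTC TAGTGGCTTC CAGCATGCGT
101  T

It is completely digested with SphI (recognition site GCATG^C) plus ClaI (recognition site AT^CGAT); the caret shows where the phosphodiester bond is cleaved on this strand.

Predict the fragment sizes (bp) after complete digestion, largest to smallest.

30, 23, 13, 12, 12, 7, 4 bp

SphI sites (GCATGC) start at positions 3, 15, 40, 70, 93.
SphI cuts after base 5 of each site (before the last base), so after positions 7, 19, 44, 74, 97.
The ClaI site (ATCGAT) starts at position 30.
ClaI cuts after base 2 of each site, so after position 31.
Combined cut positions: 7, 19, 31, 44, 74, 97.
Linear molecule, 6 cuts → 7 fragments:
  1–7 → 7 bp
  8–19 → 12 bp
  20–31 → 12 bp
  32–44 → 13 bp
  45–74 → 30 bp
  75–97 → 23 bp
  98–101 → 4 bp
Sorted largest to smallest: 30, 23, 13, 12, 12, 7, 4 bp.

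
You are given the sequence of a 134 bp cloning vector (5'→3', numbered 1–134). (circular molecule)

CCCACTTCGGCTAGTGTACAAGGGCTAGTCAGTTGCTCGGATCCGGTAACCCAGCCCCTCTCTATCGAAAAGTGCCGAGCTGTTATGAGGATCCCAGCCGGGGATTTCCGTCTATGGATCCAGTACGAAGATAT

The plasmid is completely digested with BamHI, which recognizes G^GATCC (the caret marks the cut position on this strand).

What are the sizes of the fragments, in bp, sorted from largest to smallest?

BamHI sites (GGATCC) start at positions 39, 89, 116.
BamHI cuts after the first base of each site, so after positions 39, 89, 116.
Circular molecule, 3 cuts → 3 fragments:
  40–89 → 50 bp
  90–116 → 27 bp
  117–134 then 1–39 → 18 + 39 = 57 bp
Sorted largest to smallest: 57, 50, 27 bp.

57, 50, 27 bp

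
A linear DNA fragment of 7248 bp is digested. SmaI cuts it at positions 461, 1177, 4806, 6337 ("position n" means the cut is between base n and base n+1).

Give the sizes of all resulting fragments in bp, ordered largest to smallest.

3629, 1531, 911, 716, 461 bp

Linear molecule, 4 cuts → 5 fragments:
  461 − 0 = 461 bp
  1177 − 461 = 716 bp
  4806 − 1177 = 3629 bp
  6337 − 4806 = 1531 bp
  7248 − 6337 = 911 bp
Sorted largest to smallest: 3629, 1531, 911, 716, 461 bp.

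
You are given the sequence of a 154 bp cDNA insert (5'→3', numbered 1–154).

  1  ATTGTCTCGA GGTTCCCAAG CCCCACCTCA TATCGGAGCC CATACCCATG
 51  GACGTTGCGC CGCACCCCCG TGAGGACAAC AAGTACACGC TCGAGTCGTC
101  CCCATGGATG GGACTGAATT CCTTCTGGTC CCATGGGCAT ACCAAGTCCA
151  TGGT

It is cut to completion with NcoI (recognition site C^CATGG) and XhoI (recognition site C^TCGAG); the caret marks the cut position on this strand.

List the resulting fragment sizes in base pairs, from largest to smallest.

NcoI sites (CCATGG) start at positions 46, 102, 131, 148.
NcoI cuts after the first base of each site, so after positions 46, 102, 131, 148.
XhoI sites (CTCGAG) start at positions 6, 90.
XhoI cuts after the first base of each site, so after positions 6, 90.
Combined cut positions: 6, 46, 90, 102, 131, 148.
Linear molecule, 6 cuts → 7 fragments:
  1–6 → 6 bp
  7–46 → 40 bp
  47–90 → 44 bp
  91–102 → 12 bp
  103–131 → 29 bp
  132–148 → 17 bp
  149–154 → 6 bp
Sorted largest to smallest: 44, 40, 29, 17, 12, 6, 6 bp.

44, 40, 29, 17, 12, 6, 6 bp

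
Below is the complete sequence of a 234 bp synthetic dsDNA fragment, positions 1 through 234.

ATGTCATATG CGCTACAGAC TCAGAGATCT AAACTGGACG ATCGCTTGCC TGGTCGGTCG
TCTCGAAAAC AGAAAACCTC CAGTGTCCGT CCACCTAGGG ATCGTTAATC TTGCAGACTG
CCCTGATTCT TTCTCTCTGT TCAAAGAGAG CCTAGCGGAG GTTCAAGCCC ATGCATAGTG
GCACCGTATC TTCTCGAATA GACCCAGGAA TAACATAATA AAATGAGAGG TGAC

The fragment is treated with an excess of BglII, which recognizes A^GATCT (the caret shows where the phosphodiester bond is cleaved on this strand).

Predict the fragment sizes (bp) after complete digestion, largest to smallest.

209, 25 bp

The BglII site (AGATCT) starts at position 25.
BglII cuts after the first base of each site, so after position 25.
Linear molecule, 1 cut → 2 fragments:
  1–25 → 25 bp
  26–234 → 209 bp
Sorted largest to smallest: 209, 25 bp.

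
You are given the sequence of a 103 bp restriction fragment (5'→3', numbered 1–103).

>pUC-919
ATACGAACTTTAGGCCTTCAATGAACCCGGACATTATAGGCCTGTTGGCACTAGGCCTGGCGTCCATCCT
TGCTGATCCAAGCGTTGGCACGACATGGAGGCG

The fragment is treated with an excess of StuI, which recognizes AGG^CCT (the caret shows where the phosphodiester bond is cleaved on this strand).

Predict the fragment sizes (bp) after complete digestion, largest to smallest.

StuI sites (AGGCCT) start at positions 12, 38, 53.
StuI cuts after base 3 of each site, so after positions 14, 40, 55.
Linear molecule, 3 cuts → 4 fragments:
  1–14 → 14 bp
  15–40 → 26 bp
  41–55 → 15 bp
  56–103 → 48 bp
Sorted largest to smallest: 48, 26, 15, 14 bp.

48, 26, 15, 14 bp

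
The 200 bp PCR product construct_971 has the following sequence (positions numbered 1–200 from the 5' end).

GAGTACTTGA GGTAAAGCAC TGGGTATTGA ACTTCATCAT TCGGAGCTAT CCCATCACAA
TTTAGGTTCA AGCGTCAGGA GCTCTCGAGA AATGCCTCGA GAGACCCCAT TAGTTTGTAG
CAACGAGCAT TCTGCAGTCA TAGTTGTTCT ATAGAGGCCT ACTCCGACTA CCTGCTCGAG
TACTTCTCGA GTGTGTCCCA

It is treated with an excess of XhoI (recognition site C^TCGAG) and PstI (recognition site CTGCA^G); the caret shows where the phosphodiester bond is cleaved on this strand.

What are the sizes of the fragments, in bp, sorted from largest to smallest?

XhoI sites (CTCGAG) start at positions 84, 96, 175, 186.
XhoI cuts after the first base of each site, so after positions 84, 96, 175, 186.
The PstI site (CTGCAG) starts at position 132.
PstI cuts after base 5 of each site (before the last base), so after position 136.
Combined cut positions: 84, 96, 136, 175, 186.
Linear molecule, 5 cuts → 6 fragments:
  1–84 → 84 bp
  85–96 → 12 bp
  97–136 → 40 bp
  137–175 → 39 bp
  176–186 → 11 bp
  187–200 → 14 bp
Sorted largest to smallest: 84, 40, 39, 14, 12, 11 bp.

84, 40, 39, 14, 12, 11 bp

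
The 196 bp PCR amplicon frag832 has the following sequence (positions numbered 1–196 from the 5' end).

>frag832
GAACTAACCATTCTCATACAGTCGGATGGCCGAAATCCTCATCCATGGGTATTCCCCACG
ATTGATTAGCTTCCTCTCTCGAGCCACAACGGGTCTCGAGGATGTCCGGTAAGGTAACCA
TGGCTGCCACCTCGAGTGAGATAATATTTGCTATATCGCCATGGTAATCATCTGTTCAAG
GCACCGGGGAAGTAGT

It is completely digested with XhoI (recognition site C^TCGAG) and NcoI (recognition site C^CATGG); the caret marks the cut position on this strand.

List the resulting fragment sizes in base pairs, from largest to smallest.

43, 37, 35, 28, 23, 17, 13 bp

XhoI sites (CTCGAG) start at positions 78, 95, 131.
XhoI cuts after the first base of each site, so after positions 78, 95, 131.
NcoI sites (CCATGG) start at positions 43, 118, 159.
NcoI cuts after the first base of each site, so after positions 43, 118, 159.
Combined cut positions: 43, 78, 95, 118, 131, 159.
Linear molecule, 6 cuts → 7 fragments:
  1–43 → 43 bp
  44–78 → 35 bp
  79–95 → 17 bp
  96–118 → 23 bp
  119–131 → 13 bp
  132–159 → 28 bp
  160–196 → 37 bp
Sorted largest to smallest: 43, 37, 35, 28, 23, 17, 13 bp.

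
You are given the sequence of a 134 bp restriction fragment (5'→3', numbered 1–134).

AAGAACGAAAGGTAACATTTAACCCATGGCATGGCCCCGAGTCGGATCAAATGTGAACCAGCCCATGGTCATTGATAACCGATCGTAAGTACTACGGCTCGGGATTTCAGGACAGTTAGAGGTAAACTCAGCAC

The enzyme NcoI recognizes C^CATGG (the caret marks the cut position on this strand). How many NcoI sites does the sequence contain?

2

CCATGG occurs starting at positions 24, 63.
NcoI cuts at 2 sites.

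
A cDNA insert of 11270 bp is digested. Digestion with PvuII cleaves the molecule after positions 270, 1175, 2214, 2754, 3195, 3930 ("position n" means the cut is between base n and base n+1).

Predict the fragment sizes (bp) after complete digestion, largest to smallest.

Linear molecule, 6 cuts → 7 fragments:
  270 − 0 = 270 bp
  1175 − 270 = 905 bp
  2214 − 1175 = 1039 bp
  2754 − 2214 = 540 bp
  3195 − 2754 = 441 bp
  3930 − 3195 = 735 bp
  11270 − 3930 = 7340 bp
Sorted largest to smallest: 7340, 1039, 905, 735, 540, 441, 270 bp.

7340, 1039, 905, 735, 540, 441, 270 bp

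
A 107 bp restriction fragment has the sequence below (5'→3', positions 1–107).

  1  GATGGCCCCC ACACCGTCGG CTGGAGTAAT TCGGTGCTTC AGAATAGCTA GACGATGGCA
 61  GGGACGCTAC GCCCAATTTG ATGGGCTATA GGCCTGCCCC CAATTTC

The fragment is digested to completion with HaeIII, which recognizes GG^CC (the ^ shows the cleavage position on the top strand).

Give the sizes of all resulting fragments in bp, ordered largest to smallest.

HaeIII sites (GGCC) start at positions 4, 91.
HaeIII cuts after base 2 of each site, so after positions 5, 92.
Linear molecule, 2 cuts → 3 fragments:
  1–5 → 5 bp
  6–92 → 87 bp
  93–107 → 15 bp
Sorted largest to smallest: 87, 15, 5 bp.

87, 15, 5 bp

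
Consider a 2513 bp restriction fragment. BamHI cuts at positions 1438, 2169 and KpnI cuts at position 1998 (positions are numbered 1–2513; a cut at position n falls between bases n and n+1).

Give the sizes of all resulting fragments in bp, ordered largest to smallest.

Combined cut positions (sorted): 1438, 1998, 2169.
Linear molecule, 3 cuts → 4 fragments:
  1438 − 0 = 1438 bp
  1998 − 1438 = 560 bp
  2169 − 1998 = 171 bp
  2513 − 2169 = 344 bp
Sorted largest to smallest: 1438, 560, 344, 171 bp.

1438, 560, 344, 171 bp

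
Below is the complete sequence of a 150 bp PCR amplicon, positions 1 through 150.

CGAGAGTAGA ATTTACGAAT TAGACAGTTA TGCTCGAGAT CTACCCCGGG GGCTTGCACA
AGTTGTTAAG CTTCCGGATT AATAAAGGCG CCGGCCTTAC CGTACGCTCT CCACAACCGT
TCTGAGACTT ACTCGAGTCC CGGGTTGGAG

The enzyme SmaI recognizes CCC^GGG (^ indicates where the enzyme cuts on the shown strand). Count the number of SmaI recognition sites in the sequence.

CCCGGG occurs starting at positions 45, 139.
SmaI cuts at 2 sites.

2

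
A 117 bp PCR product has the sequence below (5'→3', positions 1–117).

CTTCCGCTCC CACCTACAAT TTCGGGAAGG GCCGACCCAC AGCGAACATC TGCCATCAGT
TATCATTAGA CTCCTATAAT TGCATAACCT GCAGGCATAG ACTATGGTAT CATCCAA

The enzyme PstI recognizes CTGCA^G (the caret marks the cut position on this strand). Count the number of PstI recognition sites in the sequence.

1

CTGCAG occurs starting at position 89.
PstI cuts at 1 site.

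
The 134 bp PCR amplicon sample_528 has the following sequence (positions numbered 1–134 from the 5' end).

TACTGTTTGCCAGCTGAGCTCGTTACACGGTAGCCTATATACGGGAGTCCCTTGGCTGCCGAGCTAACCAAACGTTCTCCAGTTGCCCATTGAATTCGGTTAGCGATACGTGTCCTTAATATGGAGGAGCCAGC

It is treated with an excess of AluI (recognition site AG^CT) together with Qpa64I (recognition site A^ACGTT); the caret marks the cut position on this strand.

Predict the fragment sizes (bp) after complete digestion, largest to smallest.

AluI sites (AGCT) start at positions 12, 17, 62.
AluI cuts after base 2 of each site, so after positions 13, 18, 63.
The Qpa64I site (AACGTT) starts at position 71.
Qpa64I cuts after the first base of each site, so after position 71.
Combined cut positions: 13, 18, 63, 71.
Linear molecule, 4 cuts → 5 fragments:
  1–13 → 13 bp
  14–18 → 5 bp
  19–63 → 45 bp
  64–71 → 8 bp
  72–134 → 63 bp
Sorted largest to smallest: 63, 45, 13, 8, 5 bp.

63, 45, 13, 8, 5 bp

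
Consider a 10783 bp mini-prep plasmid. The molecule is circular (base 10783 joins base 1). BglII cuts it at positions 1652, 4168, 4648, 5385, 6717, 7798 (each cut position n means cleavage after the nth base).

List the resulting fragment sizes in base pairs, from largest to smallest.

4637, 2516, 1332, 1081, 737, 480 bp

Circular molecule, 6 cuts → 6 fragments:
  4168 − 1652 = 2516 bp
  4648 − 4168 = 480 bp
  5385 − 4648 = 737 bp
  6717 − 5385 = 1332 bp
  7798 − 6717 = 1081 bp
  wrap: 10783 − 7798 + 1652 = 4637 bp
Sorted largest to smallest: 4637, 2516, 1332, 1081, 737, 480 bp.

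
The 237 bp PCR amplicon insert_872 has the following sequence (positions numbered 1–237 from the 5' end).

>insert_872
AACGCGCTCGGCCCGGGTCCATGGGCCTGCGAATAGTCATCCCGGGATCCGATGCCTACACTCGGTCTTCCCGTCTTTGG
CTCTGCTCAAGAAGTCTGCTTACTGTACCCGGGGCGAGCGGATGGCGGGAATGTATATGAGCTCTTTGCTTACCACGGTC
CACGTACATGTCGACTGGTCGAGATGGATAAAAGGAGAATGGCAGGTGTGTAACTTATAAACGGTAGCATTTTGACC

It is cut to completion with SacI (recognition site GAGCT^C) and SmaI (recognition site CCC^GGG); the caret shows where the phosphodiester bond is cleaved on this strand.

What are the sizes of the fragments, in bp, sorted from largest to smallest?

94, 67, 33, 29, 14 bp

The SacI site (GAGCTC) starts at position 139.
SacI cuts after base 5 of each site (before the last base), so after position 143.
SmaI sites (CCCGGG) start at positions 12, 41, 108.
SmaI cuts after base 3 of each site, so after positions 14, 43, 110.
Combined cut positions: 14, 43, 110, 143.
Linear molecule, 4 cuts → 5 fragments:
  1–14 → 14 bp
  15–43 → 29 bp
  44–110 → 67 bp
  111–143 → 33 bp
  144–237 → 94 bp
Sorted largest to smallest: 94, 67, 33, 29, 14 bp.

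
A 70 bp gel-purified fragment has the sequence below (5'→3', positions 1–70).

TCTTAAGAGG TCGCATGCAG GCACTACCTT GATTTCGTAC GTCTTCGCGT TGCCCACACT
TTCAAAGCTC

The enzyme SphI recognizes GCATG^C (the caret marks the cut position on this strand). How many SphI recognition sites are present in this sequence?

GCATGC occurs starting at position 13.
SphI cuts at 1 site.

1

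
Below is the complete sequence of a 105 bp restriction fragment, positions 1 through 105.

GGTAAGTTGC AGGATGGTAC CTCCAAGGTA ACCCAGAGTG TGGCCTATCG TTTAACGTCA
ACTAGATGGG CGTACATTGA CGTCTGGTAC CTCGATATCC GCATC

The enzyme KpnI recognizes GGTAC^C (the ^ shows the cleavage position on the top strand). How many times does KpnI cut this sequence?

GGTACC occurs starting at positions 16, 86.
KpnI cuts at 2 sites.

2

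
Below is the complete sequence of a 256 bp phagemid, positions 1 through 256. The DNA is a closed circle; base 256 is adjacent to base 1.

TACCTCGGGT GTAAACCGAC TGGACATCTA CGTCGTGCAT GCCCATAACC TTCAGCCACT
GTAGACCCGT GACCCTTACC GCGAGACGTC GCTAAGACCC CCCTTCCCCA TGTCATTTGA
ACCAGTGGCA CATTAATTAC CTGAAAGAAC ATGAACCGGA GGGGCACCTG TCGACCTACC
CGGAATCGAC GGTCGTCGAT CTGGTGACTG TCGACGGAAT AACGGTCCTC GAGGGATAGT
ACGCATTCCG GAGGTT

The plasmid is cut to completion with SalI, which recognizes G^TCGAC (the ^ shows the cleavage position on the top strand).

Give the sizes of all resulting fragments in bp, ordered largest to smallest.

SalI sites (GTCGAC) start at positions 170, 210.
SalI cuts after the first base of each site, so after positions 170, 210.
Circular molecule, 2 cuts → 2 fragments:
  171–210 → 40 bp
  211–256 then 1–170 → 46 + 170 = 216 bp
Sorted largest to smallest: 216, 40 bp.

216, 40 bp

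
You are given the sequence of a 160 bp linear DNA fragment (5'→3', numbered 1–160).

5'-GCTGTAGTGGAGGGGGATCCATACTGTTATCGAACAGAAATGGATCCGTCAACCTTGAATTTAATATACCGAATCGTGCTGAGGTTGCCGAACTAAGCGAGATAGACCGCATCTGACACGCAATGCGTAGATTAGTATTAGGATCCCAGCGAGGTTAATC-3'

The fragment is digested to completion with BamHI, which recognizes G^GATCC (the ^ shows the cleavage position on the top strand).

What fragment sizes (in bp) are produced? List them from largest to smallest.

BamHI sites (GGATCC) start at positions 15, 42, 141.
BamHI cuts after the first base of each site, so after positions 15, 42, 141.
Linear molecule, 3 cuts → 4 fragments:
  1–15 → 15 bp
  16–42 → 27 bp
  43–141 → 99 bp
  142–160 → 19 bp
Sorted largest to smallest: 99, 27, 19, 15 bp.

99, 27, 19, 15 bp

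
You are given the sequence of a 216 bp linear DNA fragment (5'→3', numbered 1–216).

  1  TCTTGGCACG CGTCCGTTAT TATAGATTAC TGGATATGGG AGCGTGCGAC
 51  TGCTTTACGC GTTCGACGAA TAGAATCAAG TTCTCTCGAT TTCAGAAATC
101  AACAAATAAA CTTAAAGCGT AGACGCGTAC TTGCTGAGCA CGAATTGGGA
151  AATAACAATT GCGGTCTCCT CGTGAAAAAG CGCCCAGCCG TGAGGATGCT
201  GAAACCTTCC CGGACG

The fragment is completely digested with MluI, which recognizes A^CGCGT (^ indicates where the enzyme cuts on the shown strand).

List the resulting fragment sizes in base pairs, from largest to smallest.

93, 66, 49, 8 bp

MluI sites (ACGCGT) start at positions 8, 57, 123.
MluI cuts after the first base of each site, so after positions 8, 57, 123.
Linear molecule, 3 cuts → 4 fragments:
  1–8 → 8 bp
  9–57 → 49 bp
  58–123 → 66 bp
  124–216 → 93 bp
Sorted largest to smallest: 93, 66, 49, 8 bp.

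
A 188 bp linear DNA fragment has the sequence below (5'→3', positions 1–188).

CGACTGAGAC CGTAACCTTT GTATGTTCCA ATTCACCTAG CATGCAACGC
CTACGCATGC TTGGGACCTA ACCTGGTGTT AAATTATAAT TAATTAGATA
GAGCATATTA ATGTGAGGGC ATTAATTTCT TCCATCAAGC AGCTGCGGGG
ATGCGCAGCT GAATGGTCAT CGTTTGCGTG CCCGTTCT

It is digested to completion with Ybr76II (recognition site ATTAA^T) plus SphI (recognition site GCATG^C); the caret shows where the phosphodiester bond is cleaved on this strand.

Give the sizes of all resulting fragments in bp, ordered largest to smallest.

63, 44, 34, 18, 15, 14 bp

Ybr76II sites (ATTAAT) start at positions 89, 107, 121.
Ybr76II cuts after base 5 of each site (before the last base), so after positions 93, 111, 125.
SphI sites (GCATGC) start at positions 40, 55.
SphI cuts after base 5 of each site (before the last base), so after positions 44, 59.
Combined cut positions: 44, 59, 93, 111, 125.
Linear molecule, 5 cuts → 6 fragments:
  1–44 → 44 bp
  45–59 → 15 bp
  60–93 → 34 bp
  94–111 → 18 bp
  112–125 → 14 bp
  126–188 → 63 bp
Sorted largest to smallest: 63, 44, 34, 18, 15, 14 bp.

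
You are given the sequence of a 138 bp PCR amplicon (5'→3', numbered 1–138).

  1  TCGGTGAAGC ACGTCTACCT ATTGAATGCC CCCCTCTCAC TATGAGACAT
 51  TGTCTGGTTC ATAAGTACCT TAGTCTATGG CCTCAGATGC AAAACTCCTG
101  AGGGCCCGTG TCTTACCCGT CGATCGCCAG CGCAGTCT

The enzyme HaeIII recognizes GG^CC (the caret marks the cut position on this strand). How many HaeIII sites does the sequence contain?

2

GGCC occurs starting at positions 79, 103.
HaeIII cuts at 2 sites.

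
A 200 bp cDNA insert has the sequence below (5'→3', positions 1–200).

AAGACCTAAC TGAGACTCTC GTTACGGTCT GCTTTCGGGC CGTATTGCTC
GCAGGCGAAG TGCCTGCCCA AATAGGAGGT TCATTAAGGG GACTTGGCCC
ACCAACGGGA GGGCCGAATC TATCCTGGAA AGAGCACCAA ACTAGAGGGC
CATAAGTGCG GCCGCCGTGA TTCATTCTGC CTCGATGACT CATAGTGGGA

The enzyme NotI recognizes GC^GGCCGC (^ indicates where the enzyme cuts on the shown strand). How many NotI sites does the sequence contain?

1

GCGGCCGC occurs starting at position 158.
NotI cuts at 1 site.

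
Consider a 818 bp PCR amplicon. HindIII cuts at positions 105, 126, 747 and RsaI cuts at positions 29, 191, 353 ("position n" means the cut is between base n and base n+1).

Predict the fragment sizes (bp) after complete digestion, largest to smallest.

394, 162, 76, 71, 65, 29, 21 bp

Combined cut positions (sorted): 29, 105, 126, 191, 353, 747.
Linear molecule, 6 cuts → 7 fragments:
  29 − 0 = 29 bp
  105 − 29 = 76 bp
  126 − 105 = 21 bp
  191 − 126 = 65 bp
  353 − 191 = 162 bp
  747 − 353 = 394 bp
  818 − 747 = 71 bp
Sorted largest to smallest: 394, 162, 76, 71, 65, 29, 21 bp.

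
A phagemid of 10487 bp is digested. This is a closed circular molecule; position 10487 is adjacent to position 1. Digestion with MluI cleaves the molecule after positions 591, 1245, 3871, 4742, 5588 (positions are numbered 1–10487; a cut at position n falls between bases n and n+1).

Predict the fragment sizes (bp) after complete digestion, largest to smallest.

Circular molecule, 5 cuts → 5 fragments:
  1245 − 591 = 654 bp
  3871 − 1245 = 2626 bp
  4742 − 3871 = 871 bp
  5588 − 4742 = 846 bp
  wrap: 10487 − 5588 + 591 = 5490 bp
Sorted largest to smallest: 5490, 2626, 871, 846, 654 bp.

5490, 2626, 871, 846, 654 bp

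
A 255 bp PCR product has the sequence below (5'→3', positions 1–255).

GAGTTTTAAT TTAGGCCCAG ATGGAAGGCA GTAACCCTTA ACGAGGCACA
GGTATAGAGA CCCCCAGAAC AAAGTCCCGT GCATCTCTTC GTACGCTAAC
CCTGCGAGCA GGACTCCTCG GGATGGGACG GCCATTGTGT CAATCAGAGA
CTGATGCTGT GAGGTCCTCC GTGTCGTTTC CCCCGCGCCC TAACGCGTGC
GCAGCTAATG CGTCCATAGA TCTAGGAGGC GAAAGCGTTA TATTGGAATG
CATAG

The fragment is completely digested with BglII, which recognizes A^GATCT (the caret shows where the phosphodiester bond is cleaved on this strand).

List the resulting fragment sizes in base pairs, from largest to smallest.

218, 37 bp

The BglII site (AGATCT) starts at position 218.
BglII cuts after the first base of each site, so after position 218.
Linear molecule, 1 cut → 2 fragments:
  1–218 → 218 bp
  219–255 → 37 bp
Sorted largest to smallest: 218, 37 bp.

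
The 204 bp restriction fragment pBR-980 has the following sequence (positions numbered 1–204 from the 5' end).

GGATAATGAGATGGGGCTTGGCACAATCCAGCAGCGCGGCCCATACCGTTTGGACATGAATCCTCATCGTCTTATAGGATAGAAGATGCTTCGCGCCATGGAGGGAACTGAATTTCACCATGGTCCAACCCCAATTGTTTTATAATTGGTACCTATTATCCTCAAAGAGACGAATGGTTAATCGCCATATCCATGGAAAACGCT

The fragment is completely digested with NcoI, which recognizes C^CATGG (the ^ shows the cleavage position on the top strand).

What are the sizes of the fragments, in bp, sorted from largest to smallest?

96, 73, 22, 13 bp

NcoI sites (CCATGG) start at positions 96, 118, 191.
NcoI cuts after the first base of each site, so after positions 96, 118, 191.
Linear molecule, 3 cuts → 4 fragments:
  1–96 → 96 bp
  97–118 → 22 bp
  119–191 → 73 bp
  192–204 → 13 bp
Sorted largest to smallest: 96, 73, 22, 13 bp.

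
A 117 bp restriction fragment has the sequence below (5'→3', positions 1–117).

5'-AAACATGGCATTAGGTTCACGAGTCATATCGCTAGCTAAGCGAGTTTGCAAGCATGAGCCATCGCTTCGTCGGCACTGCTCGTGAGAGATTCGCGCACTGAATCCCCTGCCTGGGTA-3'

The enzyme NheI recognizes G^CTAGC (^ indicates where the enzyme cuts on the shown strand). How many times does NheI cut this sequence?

GCTAGC occurs starting at position 31.
NheI cuts at 1 site.

1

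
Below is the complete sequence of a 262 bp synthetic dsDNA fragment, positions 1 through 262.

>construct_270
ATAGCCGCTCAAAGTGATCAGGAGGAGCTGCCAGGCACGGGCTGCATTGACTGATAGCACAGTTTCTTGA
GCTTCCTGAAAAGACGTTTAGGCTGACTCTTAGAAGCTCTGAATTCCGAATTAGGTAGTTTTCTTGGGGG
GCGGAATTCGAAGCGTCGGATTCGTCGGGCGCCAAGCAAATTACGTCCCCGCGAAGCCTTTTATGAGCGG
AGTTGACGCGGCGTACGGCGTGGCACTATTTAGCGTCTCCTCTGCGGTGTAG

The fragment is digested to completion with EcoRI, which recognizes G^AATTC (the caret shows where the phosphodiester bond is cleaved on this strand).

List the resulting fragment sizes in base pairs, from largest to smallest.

EcoRI sites (GAATTC) start at positions 111, 144.
EcoRI cuts after the first base of each site, so after positions 111, 144.
Linear molecule, 2 cuts → 3 fragments:
  1–111 → 111 bp
  112–144 → 33 bp
  145–262 → 118 bp
Sorted largest to smallest: 118, 111, 33 bp.

118, 111, 33 bp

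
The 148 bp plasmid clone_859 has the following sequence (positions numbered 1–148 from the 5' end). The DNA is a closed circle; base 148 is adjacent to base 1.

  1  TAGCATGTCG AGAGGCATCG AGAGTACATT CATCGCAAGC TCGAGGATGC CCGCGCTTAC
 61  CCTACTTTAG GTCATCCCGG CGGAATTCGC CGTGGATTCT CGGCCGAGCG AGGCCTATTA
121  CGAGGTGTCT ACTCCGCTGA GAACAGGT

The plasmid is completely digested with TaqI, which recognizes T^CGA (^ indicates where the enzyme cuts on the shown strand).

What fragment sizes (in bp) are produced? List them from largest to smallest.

115, 23, 10 bp

TaqI sites (TCGA) start at positions 8, 18, 41.
TaqI cuts after the first base of each site, so after positions 8, 18, 41.
Circular molecule, 3 cuts → 3 fragments:
  9–18 → 10 bp
  19–41 → 23 bp
  42–148 then 1–8 → 107 + 8 = 115 bp
Sorted largest to smallest: 115, 23, 10 bp.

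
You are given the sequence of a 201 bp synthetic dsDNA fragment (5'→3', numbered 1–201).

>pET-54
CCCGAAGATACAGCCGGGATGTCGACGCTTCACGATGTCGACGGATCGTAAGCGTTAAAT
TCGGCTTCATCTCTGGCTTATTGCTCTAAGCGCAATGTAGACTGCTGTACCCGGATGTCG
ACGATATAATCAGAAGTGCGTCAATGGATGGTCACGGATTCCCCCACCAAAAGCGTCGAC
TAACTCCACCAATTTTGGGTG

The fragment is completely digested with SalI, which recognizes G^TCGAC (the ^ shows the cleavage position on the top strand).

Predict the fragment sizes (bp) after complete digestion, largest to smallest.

80, 58, 26, 21, 16 bp

SalI sites (GTCGAC) start at positions 21, 37, 117, 175.
SalI cuts after the first base of each site, so after positions 21, 37, 117, 175.
Linear molecule, 4 cuts → 5 fragments:
  1–21 → 21 bp
  22–37 → 16 bp
  38–117 → 80 bp
  118–175 → 58 bp
  176–201 → 26 bp
Sorted largest to smallest: 80, 58, 26, 21, 16 bp.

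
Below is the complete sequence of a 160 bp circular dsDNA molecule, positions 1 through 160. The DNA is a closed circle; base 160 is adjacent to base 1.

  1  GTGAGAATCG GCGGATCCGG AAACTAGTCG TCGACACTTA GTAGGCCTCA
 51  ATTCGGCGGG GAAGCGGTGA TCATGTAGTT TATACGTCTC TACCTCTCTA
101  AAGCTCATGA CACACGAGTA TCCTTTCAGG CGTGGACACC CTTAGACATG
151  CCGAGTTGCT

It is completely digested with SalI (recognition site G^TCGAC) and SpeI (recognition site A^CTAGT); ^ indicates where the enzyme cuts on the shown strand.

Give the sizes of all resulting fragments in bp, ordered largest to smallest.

153, 7 bp

The SalI site (GTCGAC) starts at position 30.
SalI cuts after the first base of each site, so after position 30.
The SpeI site (ACTAGT) starts at position 23.
SpeI cuts after the first base of each site, so after position 23.
Combined cut positions: 23, 30.
Circular molecule, 2 cuts → 2 fragments:
  24–30 → 7 bp
  31–160 then 1–23 → 130 + 23 = 153 bp
Sorted largest to smallest: 153, 7 bp.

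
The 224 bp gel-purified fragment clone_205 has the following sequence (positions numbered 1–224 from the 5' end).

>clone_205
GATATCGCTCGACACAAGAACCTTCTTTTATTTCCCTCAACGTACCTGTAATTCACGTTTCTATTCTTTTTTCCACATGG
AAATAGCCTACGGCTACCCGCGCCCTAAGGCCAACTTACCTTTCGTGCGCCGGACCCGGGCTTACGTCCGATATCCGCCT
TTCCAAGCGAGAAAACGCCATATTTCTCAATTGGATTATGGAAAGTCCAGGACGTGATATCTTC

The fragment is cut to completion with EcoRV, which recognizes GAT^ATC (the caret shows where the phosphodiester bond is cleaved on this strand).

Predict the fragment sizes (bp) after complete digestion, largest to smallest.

149, 66, 6, 3 bp

EcoRV sites (GATATC) start at positions 1, 150, 216.
EcoRV cuts after base 3 of each site, so after positions 3, 152, 218.
Linear molecule, 3 cuts → 4 fragments:
  1–3 → 3 bp
  4–152 → 149 bp
  153–218 → 66 bp
  219–224 → 6 bp
Sorted largest to smallest: 149, 66, 6, 3 bp.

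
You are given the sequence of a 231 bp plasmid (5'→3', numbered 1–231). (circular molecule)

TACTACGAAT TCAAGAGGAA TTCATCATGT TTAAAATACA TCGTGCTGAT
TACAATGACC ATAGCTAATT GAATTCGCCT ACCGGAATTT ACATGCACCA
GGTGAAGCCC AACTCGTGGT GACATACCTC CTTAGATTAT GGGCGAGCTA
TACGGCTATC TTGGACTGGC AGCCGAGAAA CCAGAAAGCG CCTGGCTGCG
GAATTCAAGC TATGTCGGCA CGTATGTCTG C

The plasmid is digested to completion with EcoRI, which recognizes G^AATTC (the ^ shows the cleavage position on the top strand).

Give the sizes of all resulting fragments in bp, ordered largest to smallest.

130, 53, 37, 11 bp

EcoRI sites (GAATTC) start at positions 7, 18, 71, 201.
EcoRI cuts after the first base of each site, so after positions 7, 18, 71, 201.
Circular molecule, 4 cuts → 4 fragments:
  8–18 → 11 bp
  19–71 → 53 bp
  72–201 → 130 bp
  202–231 then 1–7 → 30 + 7 = 37 bp
Sorted largest to smallest: 130, 53, 37, 11 bp.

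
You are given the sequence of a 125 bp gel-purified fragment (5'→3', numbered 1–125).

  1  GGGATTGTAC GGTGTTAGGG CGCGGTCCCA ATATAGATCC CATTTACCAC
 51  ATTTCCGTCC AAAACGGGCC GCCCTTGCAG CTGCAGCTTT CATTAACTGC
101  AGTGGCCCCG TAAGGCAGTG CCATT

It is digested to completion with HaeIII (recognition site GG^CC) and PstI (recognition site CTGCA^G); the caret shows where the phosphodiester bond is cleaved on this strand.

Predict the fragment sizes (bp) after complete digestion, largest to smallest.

HaeIII sites (GGCC) start at positions 67, 104.
HaeIII cuts after base 2 of each site, so after positions 68, 105.
PstI sites (CTGCAG) start at positions 81, 97.
PstI cuts after base 5 of each site (before the last base), so after positions 85, 101.
Combined cut positions: 68, 85, 101, 105.
Linear molecule, 4 cuts → 5 fragments:
  1–68 → 68 bp
  69–85 → 17 bp
  86–101 → 16 bp
  102–105 → 4 bp
  106–125 → 20 bp
Sorted largest to smallest: 68, 20, 17, 16, 4 bp.

68, 20, 17, 16, 4 bp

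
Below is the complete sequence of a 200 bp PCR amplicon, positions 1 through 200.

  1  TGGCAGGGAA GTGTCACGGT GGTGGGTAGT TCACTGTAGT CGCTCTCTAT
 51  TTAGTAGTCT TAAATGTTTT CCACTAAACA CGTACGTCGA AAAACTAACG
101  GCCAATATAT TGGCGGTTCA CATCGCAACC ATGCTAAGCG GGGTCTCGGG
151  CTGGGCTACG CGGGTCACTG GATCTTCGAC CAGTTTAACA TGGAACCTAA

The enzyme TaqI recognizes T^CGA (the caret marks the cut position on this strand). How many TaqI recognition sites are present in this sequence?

2

TCGA occurs starting at positions 87, 176.
TaqI cuts at 2 sites.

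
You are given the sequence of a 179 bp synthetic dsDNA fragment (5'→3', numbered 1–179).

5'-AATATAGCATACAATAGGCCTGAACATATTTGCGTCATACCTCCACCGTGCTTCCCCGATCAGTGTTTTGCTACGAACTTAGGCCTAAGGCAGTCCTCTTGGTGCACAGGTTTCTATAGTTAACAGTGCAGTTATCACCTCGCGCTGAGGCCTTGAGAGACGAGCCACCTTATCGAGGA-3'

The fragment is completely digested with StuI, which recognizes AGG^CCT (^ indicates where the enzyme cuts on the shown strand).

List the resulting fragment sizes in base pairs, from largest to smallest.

StuI sites (AGGCCT) start at positions 16, 81, 148.
StuI cuts after base 3 of each site, so after positions 18, 83, 150.
Linear molecule, 3 cuts → 4 fragments:
  1–18 → 18 bp
  19–83 → 65 bp
  84–150 → 67 bp
  151–179 → 29 bp
Sorted largest to smallest: 67, 65, 29, 18 bp.

67, 65, 29, 18 bp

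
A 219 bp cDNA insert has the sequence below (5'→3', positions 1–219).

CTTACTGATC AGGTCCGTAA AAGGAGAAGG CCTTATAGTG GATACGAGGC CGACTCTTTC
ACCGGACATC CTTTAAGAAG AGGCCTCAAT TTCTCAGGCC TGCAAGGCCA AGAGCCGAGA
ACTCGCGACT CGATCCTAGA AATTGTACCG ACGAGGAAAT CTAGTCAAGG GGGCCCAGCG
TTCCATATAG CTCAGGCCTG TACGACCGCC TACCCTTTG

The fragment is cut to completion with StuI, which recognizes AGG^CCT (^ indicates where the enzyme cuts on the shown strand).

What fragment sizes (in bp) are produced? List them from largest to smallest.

98, 53, 30, 23, 15 bp

StuI sites (AGGCCT) start at positions 28, 81, 96, 194.
StuI cuts after base 3 of each site, so after positions 30, 83, 98, 196.
Linear molecule, 4 cuts → 5 fragments:
  1–30 → 30 bp
  31–83 → 53 bp
  84–98 → 15 bp
  99–196 → 98 bp
  197–219 → 23 bp
Sorted largest to smallest: 98, 53, 30, 23, 15 bp.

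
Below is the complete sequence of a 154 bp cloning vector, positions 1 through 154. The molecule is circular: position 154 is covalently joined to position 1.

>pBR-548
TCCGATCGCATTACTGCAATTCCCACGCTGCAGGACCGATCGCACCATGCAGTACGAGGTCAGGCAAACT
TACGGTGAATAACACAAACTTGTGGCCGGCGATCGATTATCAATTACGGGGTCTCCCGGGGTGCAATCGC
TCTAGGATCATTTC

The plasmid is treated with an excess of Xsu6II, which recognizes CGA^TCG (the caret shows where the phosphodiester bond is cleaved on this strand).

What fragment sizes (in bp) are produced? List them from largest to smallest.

Xsu6II sites (CGATCG) start at positions 3, 37, 100.
Xsu6II cuts after base 3 of each site, so after positions 5, 39, 102.
Circular molecule, 3 cuts → 3 fragments:
  6–39 → 34 bp
  40–102 → 63 bp
  103–154 then 1–5 → 52 + 5 = 57 bp
Sorted largest to smallest: 63, 57, 34 bp.

63, 57, 34 bp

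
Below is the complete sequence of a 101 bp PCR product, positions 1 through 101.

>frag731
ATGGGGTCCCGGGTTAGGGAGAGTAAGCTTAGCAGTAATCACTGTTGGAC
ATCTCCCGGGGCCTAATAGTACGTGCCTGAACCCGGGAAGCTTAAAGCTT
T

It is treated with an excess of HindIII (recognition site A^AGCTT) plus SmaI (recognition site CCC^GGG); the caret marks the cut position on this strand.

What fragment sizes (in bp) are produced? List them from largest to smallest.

HindIII sites (AAGCTT) start at positions 25, 88, 95.
HindIII cuts after the first base of each site, so after positions 25, 88, 95.
SmaI sites (CCCGGG) start at positions 8, 55, 82.
SmaI cuts after base 3 of each site, so after positions 10, 57, 84.
Combined cut positions: 10, 25, 57, 84, 88, 95.
Linear molecule, 6 cuts → 7 fragments:
  1–10 → 10 bp
  11–25 → 15 bp
  26–57 → 32 bp
  58–84 → 27 bp
  85–88 → 4 bp
  89–95 → 7 bp
  96–101 → 6 bp
Sorted largest to smallest: 32, 27, 15, 10, 7, 6, 4 bp.

32, 27, 15, 10, 7, 6, 4 bp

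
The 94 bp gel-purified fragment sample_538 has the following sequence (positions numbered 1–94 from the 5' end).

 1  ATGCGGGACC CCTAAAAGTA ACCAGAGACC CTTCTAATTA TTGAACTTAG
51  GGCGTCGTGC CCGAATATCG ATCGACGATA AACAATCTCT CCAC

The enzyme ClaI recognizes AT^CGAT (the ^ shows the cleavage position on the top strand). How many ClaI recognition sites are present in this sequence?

1

ATCGAT occurs starting at position 67.
ClaI cuts at 1 site.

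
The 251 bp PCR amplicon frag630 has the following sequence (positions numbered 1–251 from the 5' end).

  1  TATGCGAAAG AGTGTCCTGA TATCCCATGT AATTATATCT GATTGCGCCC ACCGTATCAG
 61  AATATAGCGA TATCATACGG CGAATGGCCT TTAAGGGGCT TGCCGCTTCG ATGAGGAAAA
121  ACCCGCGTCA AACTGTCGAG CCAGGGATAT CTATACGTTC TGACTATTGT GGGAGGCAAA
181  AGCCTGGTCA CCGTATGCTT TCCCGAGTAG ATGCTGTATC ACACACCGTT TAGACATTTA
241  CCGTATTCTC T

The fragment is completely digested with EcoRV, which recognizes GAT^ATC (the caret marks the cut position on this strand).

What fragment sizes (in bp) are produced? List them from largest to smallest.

103, 77, 50, 21 bp

EcoRV sites (GATATC) start at positions 19, 69, 146.
EcoRV cuts after base 3 of each site, so after positions 21, 71, 148.
Linear molecule, 3 cuts → 4 fragments:
  1–21 → 21 bp
  22–71 → 50 bp
  72–148 → 77 bp
  149–251 → 103 bp
Sorted largest to smallest: 103, 77, 50, 21 bp.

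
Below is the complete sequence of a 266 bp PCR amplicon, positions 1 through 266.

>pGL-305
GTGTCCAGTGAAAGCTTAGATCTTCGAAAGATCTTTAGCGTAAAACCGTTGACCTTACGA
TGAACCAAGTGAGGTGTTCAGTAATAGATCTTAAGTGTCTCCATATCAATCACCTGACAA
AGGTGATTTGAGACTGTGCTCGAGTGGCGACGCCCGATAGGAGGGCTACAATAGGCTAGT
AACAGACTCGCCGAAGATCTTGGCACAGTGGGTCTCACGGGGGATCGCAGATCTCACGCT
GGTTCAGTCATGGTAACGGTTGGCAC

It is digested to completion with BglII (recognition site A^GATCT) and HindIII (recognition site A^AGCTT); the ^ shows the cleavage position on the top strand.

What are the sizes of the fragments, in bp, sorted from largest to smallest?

BglII sites (AGATCT) start at positions 18, 29, 86, 195, 229.
BglII cuts after the first base of each site, so after positions 18, 29, 86, 195, 229.
The HindIII site (AAGCTT) starts at position 12.
HindIII cuts after the first base of each site, so after position 12.
Combined cut positions: 12, 18, 29, 86, 195, 229.
Linear molecule, 6 cuts → 7 fragments:
  1–12 → 12 bp
  13–18 → 6 bp
  19–29 → 11 bp
  30–86 → 57 bp
  87–195 → 109 bp
  196–229 → 34 bp
  230–266 → 37 bp
Sorted largest to smallest: 109, 57, 37, 34, 12, 11, 6 bp.

109, 57, 37, 34, 12, 11, 6 bp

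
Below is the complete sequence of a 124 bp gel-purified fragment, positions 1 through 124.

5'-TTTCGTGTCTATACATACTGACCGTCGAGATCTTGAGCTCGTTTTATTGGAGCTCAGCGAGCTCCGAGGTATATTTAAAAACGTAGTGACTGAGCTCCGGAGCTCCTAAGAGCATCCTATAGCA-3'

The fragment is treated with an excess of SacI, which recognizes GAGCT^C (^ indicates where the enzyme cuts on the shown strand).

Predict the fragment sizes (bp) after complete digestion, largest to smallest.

39, 33, 20, 15, 9, 8 bp

SacI sites (GAGCTC) start at positions 35, 50, 59, 92, 100.
SacI cuts after base 5 of each site (before the last base), so after positions 39, 54, 63, 96, 104.
Linear molecule, 5 cuts → 6 fragments:
  1–39 → 39 bp
  40–54 → 15 bp
  55–63 → 9 bp
  64–96 → 33 bp
  97–104 → 8 bp
  105–124 → 20 bp
Sorted largest to smallest: 39, 33, 20, 15, 9, 8 bp.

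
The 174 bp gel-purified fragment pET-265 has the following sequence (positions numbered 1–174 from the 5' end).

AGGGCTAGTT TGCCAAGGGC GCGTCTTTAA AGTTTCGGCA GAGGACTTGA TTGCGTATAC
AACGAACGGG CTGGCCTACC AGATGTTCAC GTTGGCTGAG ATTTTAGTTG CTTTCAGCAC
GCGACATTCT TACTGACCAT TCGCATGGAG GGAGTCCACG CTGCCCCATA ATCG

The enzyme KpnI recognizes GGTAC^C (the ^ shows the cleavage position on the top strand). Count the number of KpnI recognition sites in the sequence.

No occurrence of GGTACC is present in the sequence.
KpnI does not cut: 0 sites.

0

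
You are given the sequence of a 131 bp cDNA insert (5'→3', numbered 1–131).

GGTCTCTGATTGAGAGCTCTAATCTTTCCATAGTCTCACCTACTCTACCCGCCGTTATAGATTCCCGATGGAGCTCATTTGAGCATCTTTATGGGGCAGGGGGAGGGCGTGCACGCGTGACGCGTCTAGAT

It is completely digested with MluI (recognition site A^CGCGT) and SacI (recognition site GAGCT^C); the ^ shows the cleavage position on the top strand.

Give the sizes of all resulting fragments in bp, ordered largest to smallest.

57, 38, 18, 11, 7 bp

MluI sites (ACGCGT) start at positions 113, 120.
MluI cuts after the first base of each site, so after positions 113, 120.
SacI sites (GAGCTC) start at positions 14, 71.
SacI cuts after base 5 of each site (before the last base), so after positions 18, 75.
Combined cut positions: 18, 75, 113, 120.
Linear molecule, 4 cuts → 5 fragments:
  1–18 → 18 bp
  19–75 → 57 bp
  76–113 → 38 bp
  114–120 → 7 bp
  121–131 → 11 bp
Sorted largest to smallest: 57, 38, 18, 11, 7 bp.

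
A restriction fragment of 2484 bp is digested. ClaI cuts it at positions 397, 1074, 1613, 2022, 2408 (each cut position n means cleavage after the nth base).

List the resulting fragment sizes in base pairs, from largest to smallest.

Linear molecule, 5 cuts → 6 fragments:
  397 − 0 = 397 bp
  1074 − 397 = 677 bp
  1613 − 1074 = 539 bp
  2022 − 1613 = 409 bp
  2408 − 2022 = 386 bp
  2484 − 2408 = 76 bp
Sorted largest to smallest: 677, 539, 409, 397, 386, 76 bp.

677, 539, 409, 397, 386, 76 bp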